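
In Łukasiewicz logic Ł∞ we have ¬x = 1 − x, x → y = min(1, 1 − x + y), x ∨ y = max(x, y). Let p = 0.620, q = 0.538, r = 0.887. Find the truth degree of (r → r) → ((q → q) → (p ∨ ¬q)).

0.620

r → r = min(1, 1 − 0.887 + 0.887) = min(1, 1.000) = 1.000
q → q = min(1, 1 − 0.538 + 0.538) = min(1, 1.000) = 1.000
¬q = 1 − 0.538 = 0.462
p ∨ ¬q = max(0.620, 0.462) = 0.620
(q → q) → (p ∨ ¬q) = min(1, 1 − 1.000 + 0.620) = min(1, 0.620) = 0.620
(r → r) → ((q → q) → (p ∨ ¬q)) = min(1, 1 − 1.000 + 0.620) = min(1, 0.620) = 0.620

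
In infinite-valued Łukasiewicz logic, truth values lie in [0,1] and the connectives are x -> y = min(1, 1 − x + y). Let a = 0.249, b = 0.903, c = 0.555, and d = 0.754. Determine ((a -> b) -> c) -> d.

1.000

a -> b = min(1, 1 − 0.249 + 0.903) = min(1, 1.654) = 1.000
(a -> b) -> c = min(1, 1 − 1.000 + 0.555) = min(1, 0.555) = 0.555
((a -> b) -> c) -> d = min(1, 1 − 0.555 + 0.754) = min(1, 1.199) = 1.000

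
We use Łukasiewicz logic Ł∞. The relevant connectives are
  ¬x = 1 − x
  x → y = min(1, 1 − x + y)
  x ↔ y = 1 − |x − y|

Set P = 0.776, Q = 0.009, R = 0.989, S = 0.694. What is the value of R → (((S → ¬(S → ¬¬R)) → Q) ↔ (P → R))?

0.714

¬R = 1 − 0.989 = 0.011
¬¬R = 1 − 0.011 = 0.989
S → ¬¬R = min(1, 1 − 0.694 + 0.989) = min(1, 1.295) = 1.000
¬(S → ¬¬R) = 1 − 1.000 = 0.000
S → ¬(S → ¬¬R) = min(1, 1 − 0.694 + 0.000) = min(1, 0.306) = 0.306
(S → ¬(S → ¬¬R)) → Q = min(1, 1 − 0.306 + 0.009) = min(1, 0.703) = 0.703
P → R = min(1, 1 − 0.776 + 0.989) = min(1, 1.213) = 1.000
((S → ¬(S → ¬¬R)) → Q) ↔ (P → R) = 1 − |0.703 − 1.000| = 1 − 0.297 = 0.703
R → (((S → ¬(S → ¬¬R)) → Q) ↔ (P → R)) = min(1, 1 − 0.989 + 0.703) = min(1, 0.714) = 0.714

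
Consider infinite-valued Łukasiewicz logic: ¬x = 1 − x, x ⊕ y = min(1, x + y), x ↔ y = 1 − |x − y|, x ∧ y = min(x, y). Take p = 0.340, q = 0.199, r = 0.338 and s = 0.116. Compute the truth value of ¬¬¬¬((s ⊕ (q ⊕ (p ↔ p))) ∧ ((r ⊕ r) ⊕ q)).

p ↔ p = 1 − |0.340 − 0.340| = 1 − 0.000 = 1.000
q ⊕ (p ↔ p) = min(1, 0.199 + 1.000) = min(1, 1.199) = 1.000
s ⊕ (q ⊕ (p ↔ p)) = min(1, 0.116 + 1.000) = min(1, 1.116) = 1.000
r ⊕ r = min(1, 0.338 + 0.338) = min(1, 0.676) = 0.676
(r ⊕ r) ⊕ q = min(1, 0.676 + 0.199) = min(1, 0.875) = 0.875
(s ⊕ (q ⊕ (p ↔ p))) ∧ ((r ⊕ r) ⊕ q) = min(1.000, 0.875) = 0.875
¬((s ⊕ (q ⊕ (p ↔ p))) ∧ ((r ⊕ r) ⊕ q)) = 1 − 0.875 = 0.125
¬¬((s ⊕ (q ⊕ (p ↔ p))) ∧ ((r ⊕ r) ⊕ q)) = 1 − 0.125 = 0.875
¬¬¬((s ⊕ (q ⊕ (p ↔ p))) ∧ ((r ⊕ r) ⊕ q)) = 1 − 0.875 = 0.125
¬¬¬¬((s ⊕ (q ⊕ (p ↔ p))) ∧ ((r ⊕ r) ⊕ q)) = 1 − 0.125 = 0.875

0.875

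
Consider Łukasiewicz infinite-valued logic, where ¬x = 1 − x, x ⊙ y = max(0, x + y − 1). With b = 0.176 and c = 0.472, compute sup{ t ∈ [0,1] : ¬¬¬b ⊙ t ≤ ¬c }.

¬b = 1 − 0.176 = 0.824
¬¬b = 1 − 0.824 = 0.176
¬¬¬b = 1 − 0.176 = 0.824
So the left factor is ¬¬¬b = 0.824.
¬c = 1 − 0.472 = 0.528
So the right-hand bound is ¬c = 0.528.
The residuum of the Łukasiewicz t-norm gives the supremum: min(1, 1 − 0.824 + 0.528).
1 − 0.824 + 0.528 = 0.704, so t = min(1, 0.704) = 0.704.
Check: 0.824 ⊙ 0.704 = max(0, 0.528) = 0.528 ≤ 0.528.

0.704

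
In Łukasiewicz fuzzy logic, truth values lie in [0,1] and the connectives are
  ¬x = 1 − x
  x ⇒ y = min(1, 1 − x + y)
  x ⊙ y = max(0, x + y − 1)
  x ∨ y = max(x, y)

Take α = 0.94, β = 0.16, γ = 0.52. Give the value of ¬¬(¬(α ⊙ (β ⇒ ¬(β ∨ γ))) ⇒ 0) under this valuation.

0.94

β ∨ γ = max(0.16, 0.52) = 0.52
¬(β ∨ γ) = 1 − 0.52 = 0.48
β ⇒ ¬(β ∨ γ) = min(1, 1 − 0.16 + 0.48) = min(1, 1.32) = 1.00
α ⊙ (β ⇒ ¬(β ∨ γ)) = max(0, 0.94 + 1.00 − 1) = max(0, 0.94) = 0.94
¬(α ⊙ (β ⇒ ¬(β ∨ γ))) = 1 − 0.94 = 0.06
¬(α ⊙ (β ⇒ ¬(β ∨ γ))) ⇒ 0 = min(1, 1 − 0.06 + 0.00) = min(1, 0.94) = 0.94
¬(¬(α ⊙ (β ⇒ ¬(β ∨ γ))) ⇒ 0) = 1 − 0.94 = 0.06
¬¬(¬(α ⊙ (β ⇒ ¬(β ∨ γ))) ⇒ 0) = 1 − 0.06 = 0.94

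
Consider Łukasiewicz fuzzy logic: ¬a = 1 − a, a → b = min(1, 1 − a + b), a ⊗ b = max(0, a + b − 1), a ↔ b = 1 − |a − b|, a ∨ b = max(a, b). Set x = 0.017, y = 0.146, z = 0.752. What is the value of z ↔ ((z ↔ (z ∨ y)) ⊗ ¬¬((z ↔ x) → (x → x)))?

0.752

z ∨ y = max(0.752, 0.146) = 0.752
z ↔ (z ∨ y) = 1 − |0.752 − 0.752| = 1 − 0.000 = 1.000
z ↔ x = 1 − |0.752 − 0.017| = 1 − 0.735 = 0.265
x → x = min(1, 1 − 0.017 + 0.017) = min(1, 1.000) = 1.000
(z ↔ x) → (x → x) = min(1, 1 − 0.265 + 1.000) = min(1, 1.735) = 1.000
¬((z ↔ x) → (x → x)) = 1 − 1.000 = 0.000
¬¬((z ↔ x) → (x → x)) = 1 − 0.000 = 1.000
(z ↔ (z ∨ y)) ⊗ ¬¬((z ↔ x) → (x → x)) = max(0, 1.000 + 1.000 − 1) = max(0, 1.000) = 1.000
z ↔ ((z ↔ (z ∨ y)) ⊗ ¬¬((z ↔ x) → (x → x))) = 1 − |0.752 − 1.000| = 1 − 0.248 = 0.752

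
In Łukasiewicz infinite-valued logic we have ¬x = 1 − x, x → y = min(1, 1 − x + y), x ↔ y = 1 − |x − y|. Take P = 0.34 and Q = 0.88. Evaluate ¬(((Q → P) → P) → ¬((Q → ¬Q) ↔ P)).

0.78

Q → P = min(1, 1 − 0.88 + 0.34) = min(1, 0.46) = 0.46
(Q → P) → P = min(1, 1 − 0.46 + 0.34) = min(1, 0.88) = 0.88
¬Q = 1 − 0.88 = 0.12
Q → ¬Q = min(1, 1 − 0.88 + 0.12) = min(1, 0.24) = 0.24
(Q → ¬Q) ↔ P = 1 − |0.24 − 0.34| = 1 − 0.10 = 0.90
¬((Q → ¬Q) ↔ P) = 1 − 0.90 = 0.10
((Q → P) → P) → ¬((Q → ¬Q) ↔ P) = min(1, 1 − 0.88 + 0.10) = min(1, 0.22) = 0.22
¬(((Q → P) → P) → ¬((Q → ¬Q) ↔ P)) = 1 − 0.22 = 0.78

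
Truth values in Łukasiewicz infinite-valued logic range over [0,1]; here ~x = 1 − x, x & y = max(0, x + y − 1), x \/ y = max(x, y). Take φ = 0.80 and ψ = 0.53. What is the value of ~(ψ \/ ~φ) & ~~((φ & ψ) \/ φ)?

~φ = 1 − 0.80 = 0.20
ψ \/ ~φ = max(0.53, 0.20) = 0.53
~(ψ \/ ~φ) = 1 − 0.53 = 0.47
φ & ψ = max(0, 0.80 + 0.53 − 1) = max(0, 0.33) = 0.33
(φ & ψ) \/ φ = max(0.33, 0.80) = 0.80
~((φ & ψ) \/ φ) = 1 − 0.80 = 0.20
~~((φ & ψ) \/ φ) = 1 − 0.20 = 0.80
~(ψ \/ ~φ) & ~~((φ & ψ) \/ φ) = max(0, 0.47 + 0.80 − 1) = max(0, 0.27) = 0.27

0.27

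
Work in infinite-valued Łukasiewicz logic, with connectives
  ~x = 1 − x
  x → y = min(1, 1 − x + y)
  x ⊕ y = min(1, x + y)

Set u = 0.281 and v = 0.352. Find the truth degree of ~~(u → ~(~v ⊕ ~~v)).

~v = 1 − 0.352 = 0.648
~~v = 1 − 0.648 = 0.352
~v ⊕ ~~v = min(1, 0.648 + 0.352) = min(1, 1.000) = 1.000
~(~v ⊕ ~~v) = 1 − 1.000 = 0.000
u → ~(~v ⊕ ~~v) = min(1, 1 − 0.281 + 0.000) = min(1, 0.719) = 0.719
~(u → ~(~v ⊕ ~~v)) = 1 − 0.719 = 0.281
~~(u → ~(~v ⊕ ~~v)) = 1 − 0.281 = 0.719

0.719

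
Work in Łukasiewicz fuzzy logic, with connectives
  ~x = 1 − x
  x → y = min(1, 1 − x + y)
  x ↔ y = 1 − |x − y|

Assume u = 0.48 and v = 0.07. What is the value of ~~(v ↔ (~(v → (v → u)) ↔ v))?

0.14

v → u = min(1, 1 − 0.07 + 0.48) = min(1, 1.41) = 1.00
v → (v → u) = min(1, 1 − 0.07 + 1.00) = min(1, 1.93) = 1.00
~(v → (v → u)) = 1 − 1.00 = 0.00
~(v → (v → u)) ↔ v = 1 − |0.00 − 0.07| = 1 − 0.07 = 0.93
v ↔ (~(v → (v → u)) ↔ v) = 1 − |0.07 − 0.93| = 1 − 0.86 = 0.14
~(v ↔ (~(v → (v → u)) ↔ v)) = 1 − 0.14 = 0.86
~~(v ↔ (~(v → (v → u)) ↔ v)) = 1 − 0.86 = 0.14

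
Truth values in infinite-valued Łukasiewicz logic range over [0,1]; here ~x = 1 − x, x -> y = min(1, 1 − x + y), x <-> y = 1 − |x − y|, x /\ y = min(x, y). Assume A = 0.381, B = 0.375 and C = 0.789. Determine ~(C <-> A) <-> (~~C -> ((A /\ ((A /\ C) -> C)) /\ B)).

0.822

C <-> A = 1 − |0.789 − 0.381| = 1 − 0.408 = 0.592
~(C <-> A) = 1 − 0.592 = 0.408
~C = 1 − 0.789 = 0.211
~~C = 1 − 0.211 = 0.789
A /\ C = min(0.381, 0.789) = 0.381
(A /\ C) -> C = min(1, 1 − 0.381 + 0.789) = min(1, 1.408) = 1.000
A /\ ((A /\ C) -> C) = min(0.381, 1.000) = 0.381
(A /\ ((A /\ C) -> C)) /\ B = min(0.381, 0.375) = 0.375
~~C -> ((A /\ ((A /\ C) -> C)) /\ B) = min(1, 1 − 0.789 + 0.375) = min(1, 0.586) = 0.586
~(C <-> A) <-> (~~C -> ((A /\ ((A /\ C) -> C)) /\ B)) = 1 − |0.408 − 0.586| = 1 − 0.178 = 0.822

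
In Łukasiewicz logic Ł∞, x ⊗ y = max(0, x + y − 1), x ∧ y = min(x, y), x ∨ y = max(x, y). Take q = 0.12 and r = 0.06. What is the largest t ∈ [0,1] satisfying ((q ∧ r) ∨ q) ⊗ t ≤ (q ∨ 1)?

q ∧ r = min(0.12, 0.06) = 0.06
(q ∧ r) ∨ q = max(0.06, 0.12) = 0.12
So the left factor is (q ∧ r) ∨ q = 0.12.
q ∨ 1 = max(0.12, 1.00) = 1.00
So the right-hand bound is q ∨ 1 = 1.00.
The residuum of the Łukasiewicz t-norm gives the supremum: min(1, 1 − 0.12 + 1.00).
1 − 0.12 + 1.00 = 1.88, so t = min(1, 1.88) = 1.00.
Check: 0.12 ⊗ 1.00 = max(0, 0.12) = 0.12 ≤ 1.00.

1.00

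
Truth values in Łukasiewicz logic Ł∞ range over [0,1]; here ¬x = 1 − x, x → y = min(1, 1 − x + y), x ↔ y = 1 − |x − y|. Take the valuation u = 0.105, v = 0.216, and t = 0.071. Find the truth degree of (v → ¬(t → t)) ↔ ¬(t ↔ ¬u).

t → t = min(1, 1 − 0.071 + 0.071) = min(1, 1.000) = 1.000
¬(t → t) = 1 − 1.000 = 0.000
v → ¬(t → t) = min(1, 1 − 0.216 + 0.000) = min(1, 0.784) = 0.784
¬u = 1 − 0.105 = 0.895
t ↔ ¬u = 1 − |0.071 − 0.895| = 1 − 0.824 = 0.176
¬(t ↔ ¬u) = 1 − 0.176 = 0.824
(v → ¬(t → t)) ↔ ¬(t ↔ ¬u) = 1 − |0.784 − 0.824| = 1 − 0.040 = 0.960

0.960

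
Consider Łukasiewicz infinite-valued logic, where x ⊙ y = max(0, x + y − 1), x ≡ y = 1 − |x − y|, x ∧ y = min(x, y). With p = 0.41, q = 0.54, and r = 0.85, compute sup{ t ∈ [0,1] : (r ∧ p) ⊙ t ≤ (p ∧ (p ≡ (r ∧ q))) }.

r ∧ p = min(0.85, 0.41) = 0.41
So the left factor is r ∧ p = 0.41.
r ∧ q = min(0.85, 0.54) = 0.54
p ≡ (r ∧ q) = 1 − |0.41 − 0.54| = 1 − 0.13 = 0.87
p ∧ (p ≡ (r ∧ q)) = min(0.41, 0.87) = 0.41
So the right-hand bound is p ∧ (p ≡ (r ∧ q)) = 0.41.
The residuum of the Łukasiewicz t-norm gives the supremum: min(1, 1 − 0.41 + 0.41).
1 − 0.41 + 0.41 = 1.00, so t = min(1, 1.00) = 1.00.
Check: 0.41 ⊙ 1.00 = max(0, 0.41) = 0.41 ≤ 0.41.

1.00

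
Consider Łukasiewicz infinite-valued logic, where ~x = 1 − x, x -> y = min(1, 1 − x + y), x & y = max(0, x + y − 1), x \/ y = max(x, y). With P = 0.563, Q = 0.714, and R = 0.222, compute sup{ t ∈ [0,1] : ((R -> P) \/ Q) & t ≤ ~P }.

R -> P = min(1, 1 − 0.222 + 0.563) = min(1, 1.341) = 1.000
(R -> P) \/ Q = max(1.000, 0.714) = 1.000
So the left factor is (R -> P) \/ Q = 1.000.
~P = 1 − 0.563 = 0.437
So the right-hand bound is ~P = 0.437.
The residuum of the Łukasiewicz t-norm gives the supremum: min(1, 1 − 1.000 + 0.437).
1 − 1.000 + 0.437 = 0.437, so t = min(1, 0.437) = 0.437.
Check: 1.000 & 0.437 = max(0, 0.437) = 0.437 ≤ 0.437.

0.437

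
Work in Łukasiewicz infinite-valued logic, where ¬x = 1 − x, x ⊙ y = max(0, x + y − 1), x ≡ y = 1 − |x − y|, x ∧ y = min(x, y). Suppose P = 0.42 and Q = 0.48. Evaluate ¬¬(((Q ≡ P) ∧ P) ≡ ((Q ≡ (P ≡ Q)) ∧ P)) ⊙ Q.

Q ≡ P = 1 − |0.48 − 0.42| = 1 − 0.06 = 0.94
(Q ≡ P) ∧ P = min(0.94, 0.42) = 0.42
P ≡ Q = 1 − |0.42 − 0.48| = 1 − 0.06 = 0.94
Q ≡ (P ≡ Q) = 1 − |0.48 − 0.94| = 1 − 0.46 = 0.54
(Q ≡ (P ≡ Q)) ∧ P = min(0.54, 0.42) = 0.42
((Q ≡ P) ∧ P) ≡ ((Q ≡ (P ≡ Q)) ∧ P) = 1 − |0.42 − 0.42| = 1 − 0.00 = 1.00
¬(((Q ≡ P) ∧ P) ≡ ((Q ≡ (P ≡ Q)) ∧ P)) = 1 − 1.00 = 0.00
¬¬(((Q ≡ P) ∧ P) ≡ ((Q ≡ (P ≡ Q)) ∧ P)) = 1 − 0.00 = 1.00
¬¬(((Q ≡ P) ∧ P) ≡ ((Q ≡ (P ≡ Q)) ∧ P)) ⊙ Q = max(0, 1.00 + 0.48 − 1) = max(0, 0.48) = 0.48

0.48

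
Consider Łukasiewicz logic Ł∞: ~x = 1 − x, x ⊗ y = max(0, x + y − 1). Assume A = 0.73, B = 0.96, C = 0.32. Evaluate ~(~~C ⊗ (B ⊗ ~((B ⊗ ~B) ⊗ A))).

~C = 1 − 0.32 = 0.68
~~C = 1 − 0.68 = 0.32
~B = 1 − 0.96 = 0.04
B ⊗ ~B = max(0, 0.96 + 0.04 − 1) = max(0, 0.00) = 0.00
(B ⊗ ~B) ⊗ A = max(0, 0.00 + 0.73 − 1) = max(0, -0.27) = 0.00
~((B ⊗ ~B) ⊗ A) = 1 − 0.00 = 1.00
B ⊗ ~((B ⊗ ~B) ⊗ A) = max(0, 0.96 + 1.00 − 1) = max(0, 0.96) = 0.96
~~C ⊗ (B ⊗ ~((B ⊗ ~B) ⊗ A)) = max(0, 0.32 + 0.96 − 1) = max(0, 0.28) = 0.28
~(~~C ⊗ (B ⊗ ~((B ⊗ ~B) ⊗ A))) = 1 − 0.28 = 0.72

0.72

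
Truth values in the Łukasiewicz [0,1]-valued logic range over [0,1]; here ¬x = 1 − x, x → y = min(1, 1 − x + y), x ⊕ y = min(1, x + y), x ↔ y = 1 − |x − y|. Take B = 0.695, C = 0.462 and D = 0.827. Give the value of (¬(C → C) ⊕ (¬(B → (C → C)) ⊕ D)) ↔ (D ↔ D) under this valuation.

C → C = min(1, 1 − 0.462 + 0.462) = min(1, 1.000) = 1.000
¬(C → C) = 1 − 1.000 = 0.000
B → (C → C) = min(1, 1 − 0.695 + 1.000) = min(1, 1.305) = 1.000
¬(B → (C → C)) = 1 − 1.000 = 0.000
¬(B → (C → C)) ⊕ D = min(1, 0.000 + 0.827) = min(1, 0.827) = 0.827
¬(C → C) ⊕ (¬(B → (C → C)) ⊕ D) = min(1, 0.000 + 0.827) = min(1, 0.827) = 0.827
D ↔ D = 1 − |0.827 − 0.827| = 1 − 0.000 = 1.000
(¬(C → C) ⊕ (¬(B → (C → C)) ⊕ D)) ↔ (D ↔ D) = 1 − |0.827 − 1.000| = 1 − 0.173 = 0.827

0.827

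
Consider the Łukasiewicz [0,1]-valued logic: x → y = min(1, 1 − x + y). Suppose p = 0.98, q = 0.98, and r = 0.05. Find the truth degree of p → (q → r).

q → r = min(1, 1 − 0.98 + 0.05) = min(1, 0.07) = 0.07
p → (q → r) = min(1, 1 − 0.98 + 0.07) = min(1, 0.09) = 0.09

0.09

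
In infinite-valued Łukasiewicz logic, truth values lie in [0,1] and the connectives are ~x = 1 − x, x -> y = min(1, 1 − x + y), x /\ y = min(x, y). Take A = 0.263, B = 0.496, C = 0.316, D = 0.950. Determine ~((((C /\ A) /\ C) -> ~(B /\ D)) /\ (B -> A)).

0.233

C /\ A = min(0.316, 0.263) = 0.263
(C /\ A) /\ C = min(0.263, 0.316) = 0.263
B /\ D = min(0.496, 0.950) = 0.496
~(B /\ D) = 1 − 0.496 = 0.504
((C /\ A) /\ C) -> ~(B /\ D) = min(1, 1 − 0.263 + 0.504) = min(1, 1.241) = 1.000
B -> A = min(1, 1 − 0.496 + 0.263) = min(1, 0.767) = 0.767
(((C /\ A) /\ C) -> ~(B /\ D)) /\ (B -> A) = min(1.000, 0.767) = 0.767
~((((C /\ A) /\ C) -> ~(B /\ D)) /\ (B -> A)) = 1 − 0.767 = 0.233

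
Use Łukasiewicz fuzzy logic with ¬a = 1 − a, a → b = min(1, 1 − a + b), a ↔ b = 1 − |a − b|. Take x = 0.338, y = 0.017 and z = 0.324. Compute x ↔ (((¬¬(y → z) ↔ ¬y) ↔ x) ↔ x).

0.355

y → z = min(1, 1 − 0.017 + 0.324) = min(1, 1.307) = 1.000
¬(y → z) = 1 − 1.000 = 0.000
¬¬(y → z) = 1 − 0.000 = 1.000
¬y = 1 − 0.017 = 0.983
¬¬(y → z) ↔ ¬y = 1 − |1.000 − 0.983| = 1 − 0.017 = 0.983
(¬¬(y → z) ↔ ¬y) ↔ x = 1 − |0.983 − 0.338| = 1 − 0.645 = 0.355
((¬¬(y → z) ↔ ¬y) ↔ x) ↔ x = 1 − |0.355 − 0.338| = 1 − 0.017 = 0.983
x ↔ (((¬¬(y → z) ↔ ¬y) ↔ x) ↔ x) = 1 − |0.338 − 0.983| = 1 − 0.645 = 0.355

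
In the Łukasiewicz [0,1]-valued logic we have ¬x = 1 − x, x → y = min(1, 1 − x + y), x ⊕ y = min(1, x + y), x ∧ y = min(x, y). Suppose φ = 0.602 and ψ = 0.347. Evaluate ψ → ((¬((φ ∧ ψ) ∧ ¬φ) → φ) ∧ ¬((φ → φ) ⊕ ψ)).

0.653

φ ∧ ψ = min(0.602, 0.347) = 0.347
¬φ = 1 − 0.602 = 0.398
(φ ∧ ψ) ∧ ¬φ = min(0.347, 0.398) = 0.347
¬((φ ∧ ψ) ∧ ¬φ) = 1 − 0.347 = 0.653
¬((φ ∧ ψ) ∧ ¬φ) → φ = min(1, 1 − 0.653 + 0.602) = min(1, 0.949) = 0.949
φ → φ = min(1, 1 − 0.602 + 0.602) = min(1, 1.000) = 1.000
(φ → φ) ⊕ ψ = min(1, 1.000 + 0.347) = min(1, 1.347) = 1.000
¬((φ → φ) ⊕ ψ) = 1 − 1.000 = 0.000
(¬((φ ∧ ψ) ∧ ¬φ) → φ) ∧ ¬((φ → φ) ⊕ ψ) = min(0.949, 0.000) = 0.000
ψ → ((¬((φ ∧ ψ) ∧ ¬φ) → φ) ∧ ¬((φ → φ) ⊕ ψ)) = min(1, 1 − 0.347 + 0.000) = min(1, 0.653) = 0.653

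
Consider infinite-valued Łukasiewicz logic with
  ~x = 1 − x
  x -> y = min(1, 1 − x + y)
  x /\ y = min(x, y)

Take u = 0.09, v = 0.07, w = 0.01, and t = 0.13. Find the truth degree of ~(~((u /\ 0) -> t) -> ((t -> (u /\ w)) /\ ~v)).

u /\ 0 = min(0.09, 0.00) = 0.00
(u /\ 0) -> t = min(1, 1 − 0.00 + 0.13) = min(1, 1.13) = 1.00
~((u /\ 0) -> t) = 1 − 1.00 = 0.00
u /\ w = min(0.09, 0.01) = 0.01
t -> (u /\ w) = min(1, 1 − 0.13 + 0.01) = min(1, 0.88) = 0.88
~v = 1 − 0.07 = 0.93
(t -> (u /\ w)) /\ ~v = min(0.88, 0.93) = 0.88
~((u /\ 0) -> t) -> ((t -> (u /\ w)) /\ ~v) = min(1, 1 − 0.00 + 0.88) = min(1, 1.88) = 1.00
~(~((u /\ 0) -> t) -> ((t -> (u /\ w)) /\ ~v)) = 1 − 1.00 = 0.00

0.00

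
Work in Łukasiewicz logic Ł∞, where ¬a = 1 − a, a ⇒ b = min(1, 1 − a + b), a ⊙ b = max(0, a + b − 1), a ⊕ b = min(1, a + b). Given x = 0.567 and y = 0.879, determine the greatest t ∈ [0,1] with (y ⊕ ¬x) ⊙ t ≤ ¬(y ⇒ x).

¬x = 1 − 0.567 = 0.433
y ⊕ ¬x = min(1, 0.879 + 0.433) = min(1, 1.312) = 1.000
So the left factor is y ⊕ ¬x = 1.000.
y ⇒ x = min(1, 1 − 0.879 + 0.567) = min(1, 0.688) = 0.688
¬(y ⇒ x) = 1 − 0.688 = 0.312
So the right-hand bound is ¬(y ⇒ x) = 0.312.
The residuum of the Łukasiewicz t-norm gives the supremum: min(1, 1 − 1.000 + 0.312).
1 − 1.000 + 0.312 = 0.312, so t = min(1, 0.312) = 0.312.
Check: 1.000 ⊙ 0.312 = max(0, 0.312) = 0.312 ≤ 0.312.

0.312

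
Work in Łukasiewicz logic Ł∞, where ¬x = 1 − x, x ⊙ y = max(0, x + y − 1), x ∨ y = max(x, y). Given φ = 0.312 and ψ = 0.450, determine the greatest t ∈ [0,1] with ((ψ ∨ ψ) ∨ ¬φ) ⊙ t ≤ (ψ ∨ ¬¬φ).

0.762

ψ ∨ ψ = max(0.450, 0.450) = 0.450
¬φ = 1 − 0.312 = 0.688
(ψ ∨ ψ) ∨ ¬φ = max(0.450, 0.688) = 0.688
So the left factor is (ψ ∨ ψ) ∨ ¬φ = 0.688.
¬¬φ = 1 − 0.688 = 0.312
ψ ∨ ¬¬φ = max(0.450, 0.312) = 0.450
So the right-hand bound is ψ ∨ ¬¬φ = 0.450.
The residuum of the Łukasiewicz t-norm gives the supremum: min(1, 1 − 0.688 + 0.450).
1 − 0.688 + 0.450 = 0.762, so t = min(1, 0.762) = 0.762.
Check: 0.688 ⊙ 0.762 = max(0, 0.450) = 0.450 ≤ 0.450.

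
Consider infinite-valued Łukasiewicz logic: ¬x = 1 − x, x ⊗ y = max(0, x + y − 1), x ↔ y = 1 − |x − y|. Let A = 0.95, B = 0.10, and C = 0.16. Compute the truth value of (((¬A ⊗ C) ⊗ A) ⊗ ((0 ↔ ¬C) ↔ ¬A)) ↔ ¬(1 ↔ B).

¬A = 1 − 0.95 = 0.05
¬A ⊗ C = max(0, 0.05 + 0.16 − 1) = max(0, -0.79) = 0.00
(¬A ⊗ C) ⊗ A = max(0, 0.00 + 0.95 − 1) = max(0, -0.05) = 0.00
¬C = 1 − 0.16 = 0.84
0 ↔ ¬C = 1 − |0.00 − 0.84| = 1 − 0.84 = 0.16
(0 ↔ ¬C) ↔ ¬A = 1 − |0.16 − 0.05| = 1 − 0.11 = 0.89
((¬A ⊗ C) ⊗ A) ⊗ ((0 ↔ ¬C) ↔ ¬A) = max(0, 0.00 + 0.89 − 1) = max(0, -0.11) = 0.00
1 ↔ B = 1 − |1.00 − 0.10| = 1 − 0.90 = 0.10
¬(1 ↔ B) = 1 − 0.10 = 0.90
(((¬A ⊗ C) ⊗ A) ⊗ ((0 ↔ ¬C) ↔ ¬A)) ↔ ¬(1 ↔ B) = 1 − |0.00 − 0.90| = 1 − 0.90 = 0.10

0.10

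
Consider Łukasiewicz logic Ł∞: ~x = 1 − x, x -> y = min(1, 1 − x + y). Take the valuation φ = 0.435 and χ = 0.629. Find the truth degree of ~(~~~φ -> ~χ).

~φ = 1 − 0.435 = 0.565
~~φ = 1 − 0.565 = 0.435
~~~φ = 1 − 0.435 = 0.565
~χ = 1 − 0.629 = 0.371
~~~φ -> ~χ = min(1, 1 − 0.565 + 0.371) = min(1, 0.806) = 0.806
~(~~~φ -> ~χ) = 1 − 0.806 = 0.194

0.194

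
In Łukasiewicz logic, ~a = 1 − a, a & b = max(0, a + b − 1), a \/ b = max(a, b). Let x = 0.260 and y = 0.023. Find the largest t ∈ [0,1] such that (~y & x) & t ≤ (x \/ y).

~y = 1 − 0.023 = 0.977
~y & x = max(0, 0.977 + 0.260 − 1) = max(0, 0.237) = 0.237
So the left factor is ~y & x = 0.237.
x \/ y = max(0.260, 0.023) = 0.260
So the right-hand bound is x \/ y = 0.260.
The residuum of the Łukasiewicz t-norm gives the supremum: min(1, 1 − 0.237 + 0.260).
1 − 0.237 + 0.260 = 1.023, so t = min(1, 1.023) = 1.000.
Check: 0.237 & 1.000 = max(0, 0.237) = 0.237 ≤ 0.260.

1.000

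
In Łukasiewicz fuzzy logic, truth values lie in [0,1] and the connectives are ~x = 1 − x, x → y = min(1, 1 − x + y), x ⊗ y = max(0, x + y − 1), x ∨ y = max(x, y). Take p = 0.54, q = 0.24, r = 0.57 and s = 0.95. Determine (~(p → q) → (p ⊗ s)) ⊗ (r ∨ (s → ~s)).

0.57

p → q = min(1, 1 − 0.54 + 0.24) = min(1, 0.70) = 0.70
~(p → q) = 1 − 0.70 = 0.30
p ⊗ s = max(0, 0.54 + 0.95 − 1) = max(0, 0.49) = 0.49
~(p → q) → (p ⊗ s) = min(1, 1 − 0.30 + 0.49) = min(1, 1.19) = 1.00
~s = 1 − 0.95 = 0.05
s → ~s = min(1, 1 − 0.95 + 0.05) = min(1, 0.10) = 0.10
r ∨ (s → ~s) = max(0.57, 0.10) = 0.57
(~(p → q) → (p ⊗ s)) ⊗ (r ∨ (s → ~s)) = max(0, 1.00 + 0.57 − 1) = max(0, 0.57) = 0.57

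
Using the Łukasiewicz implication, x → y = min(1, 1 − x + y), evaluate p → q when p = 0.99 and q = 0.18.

p → q = min(1, 1 − 0.99 + 0.18) = min(1, 0.19) = 0.19
For comparison, the Gödel implication (1 if x ≤ y else y) would give 0.18.

0.19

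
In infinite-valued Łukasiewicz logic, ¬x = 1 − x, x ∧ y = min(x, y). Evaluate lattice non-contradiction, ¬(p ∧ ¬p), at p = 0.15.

0.85

¬p = 1 − 0.15 = 0.85
p ∧ ¬p = min(0.15, 0.85) = 0.15
¬(p ∧ ¬p) = 1 − 0.15 = 0.85
(The value 0.85 < 1 shows this instance is not satisfied; not a Ł∞-tautology — its value is 1 − min(a, 1−a).)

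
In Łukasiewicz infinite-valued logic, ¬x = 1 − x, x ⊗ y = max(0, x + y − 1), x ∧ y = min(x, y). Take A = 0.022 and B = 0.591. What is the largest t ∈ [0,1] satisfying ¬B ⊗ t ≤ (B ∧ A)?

0.613

¬B = 1 − 0.591 = 0.409
So the left factor is ¬B = 0.409.
B ∧ A = min(0.591, 0.022) = 0.022
So the right-hand bound is B ∧ A = 0.022.
The residuum of the Łukasiewicz t-norm gives the supremum: min(1, 1 − 0.409 + 0.022).
1 − 0.409 + 0.022 = 0.613, so t = min(1, 0.613) = 0.613.
Check: 0.409 ⊗ 0.613 = max(0, 0.022) = 0.022 ≤ 0.022.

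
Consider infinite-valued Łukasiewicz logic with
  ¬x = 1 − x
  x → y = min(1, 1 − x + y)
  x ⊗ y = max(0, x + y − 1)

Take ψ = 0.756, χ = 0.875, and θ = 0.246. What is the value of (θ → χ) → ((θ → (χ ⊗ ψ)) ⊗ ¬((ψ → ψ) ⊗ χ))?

0.125

θ → χ = min(1, 1 − 0.246 + 0.875) = min(1, 1.629) = 1.000
χ ⊗ ψ = max(0, 0.875 + 0.756 − 1) = max(0, 0.631) = 0.631
θ → (χ ⊗ ψ) = min(1, 1 − 0.246 + 0.631) = min(1, 1.385) = 1.000
ψ → ψ = min(1, 1 − 0.756 + 0.756) = min(1, 1.000) = 1.000
(ψ → ψ) ⊗ χ = max(0, 1.000 + 0.875 − 1) = max(0, 0.875) = 0.875
¬((ψ → ψ) ⊗ χ) = 1 − 0.875 = 0.125
(θ → (χ ⊗ ψ)) ⊗ ¬((ψ → ψ) ⊗ χ) = max(0, 1.000 + 0.125 − 1) = max(0, 0.125) = 0.125
(θ → χ) → ((θ → (χ ⊗ ψ)) ⊗ ¬((ψ → ψ) ⊗ χ)) = min(1, 1 − 1.000 + 0.125) = min(1, 0.125) = 0.125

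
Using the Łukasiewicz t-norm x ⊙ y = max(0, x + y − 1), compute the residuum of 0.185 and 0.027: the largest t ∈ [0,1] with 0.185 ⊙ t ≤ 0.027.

The residuum of the Łukasiewicz t-norm gives the supremum: min(1, 1 − 0.185 + 0.027).
1 − 0.185 + 0.027 = 0.842, so t = min(1, 0.842) = 0.842.
Check: 0.185 ⊙ 0.842 = max(0, 0.027) = 0.027 ≤ 0.027.

0.842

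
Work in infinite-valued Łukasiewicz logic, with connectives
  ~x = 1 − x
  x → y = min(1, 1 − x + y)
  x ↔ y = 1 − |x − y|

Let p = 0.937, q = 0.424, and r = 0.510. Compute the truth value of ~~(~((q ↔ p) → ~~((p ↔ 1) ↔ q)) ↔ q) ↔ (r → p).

0.576

q ↔ p = 1 − |0.424 − 0.937| = 1 − 0.513 = 0.487
p ↔ 1 = 1 − |0.937 − 1.000| = 1 − 0.063 = 0.937
(p ↔ 1) ↔ q = 1 − |0.937 − 0.424| = 1 − 0.513 = 0.487
~((p ↔ 1) ↔ q) = 1 − 0.487 = 0.513
~~((p ↔ 1) ↔ q) = 1 − 0.513 = 0.487
(q ↔ p) → ~~((p ↔ 1) ↔ q) = min(1, 1 − 0.487 + 0.487) = min(1, 1.000) = 1.000
~((q ↔ p) → ~~((p ↔ 1) ↔ q)) = 1 − 1.000 = 0.000
~((q ↔ p) → ~~((p ↔ 1) ↔ q)) ↔ q = 1 − |0.000 − 0.424| = 1 − 0.424 = 0.576
~(~((q ↔ p) → ~~((p ↔ 1) ↔ q)) ↔ q) = 1 − 0.576 = 0.424
~~(~((q ↔ p) → ~~((p ↔ 1) ↔ q)) ↔ q) = 1 − 0.424 = 0.576
r → p = min(1, 1 − 0.510 + 0.937) = min(1, 1.427) = 1.000
~~(~((q ↔ p) → ~~((p ↔ 1) ↔ q)) ↔ q) ↔ (r → p) = 1 − |0.576 − 1.000| = 1 − 0.424 = 0.576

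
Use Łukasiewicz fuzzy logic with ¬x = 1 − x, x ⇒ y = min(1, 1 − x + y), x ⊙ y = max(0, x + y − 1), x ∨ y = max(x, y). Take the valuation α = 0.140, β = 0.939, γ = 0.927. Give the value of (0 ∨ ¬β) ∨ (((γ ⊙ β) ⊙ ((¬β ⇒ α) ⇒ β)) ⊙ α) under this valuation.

0.061

¬β = 1 − 0.939 = 0.061
0 ∨ ¬β = max(0.000, 0.061) = 0.061
γ ⊙ β = max(0, 0.927 + 0.939 − 1) = max(0, 0.866) = 0.866
¬β ⇒ α = min(1, 1 − 0.061 + 0.140) = min(1, 1.079) = 1.000
(¬β ⇒ α) ⇒ β = min(1, 1 − 1.000 + 0.939) = min(1, 0.939) = 0.939
(γ ⊙ β) ⊙ ((¬β ⇒ α) ⇒ β) = max(0, 0.866 + 0.939 − 1) = max(0, 0.805) = 0.805
((γ ⊙ β) ⊙ ((¬β ⇒ α) ⇒ β)) ⊙ α = max(0, 0.805 + 0.140 − 1) = max(0, -0.055) = 0.000
(0 ∨ ¬β) ∨ (((γ ⊙ β) ⊙ ((¬β ⇒ α) ⇒ β)) ⊙ α) = max(0.061, 0.000) = 0.061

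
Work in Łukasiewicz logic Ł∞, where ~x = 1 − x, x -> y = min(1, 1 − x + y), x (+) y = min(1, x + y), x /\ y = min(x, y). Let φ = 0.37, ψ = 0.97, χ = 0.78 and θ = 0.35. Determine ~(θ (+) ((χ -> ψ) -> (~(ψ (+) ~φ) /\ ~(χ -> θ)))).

χ -> ψ = min(1, 1 − 0.78 + 0.97) = min(1, 1.19) = 1.00
~φ = 1 − 0.37 = 0.63
ψ (+) ~φ = min(1, 0.97 + 0.63) = min(1, 1.60) = 1.00
~(ψ (+) ~φ) = 1 − 1.00 = 0.00
χ -> θ = min(1, 1 − 0.78 + 0.35) = min(1, 0.57) = 0.57
~(χ -> θ) = 1 − 0.57 = 0.43
~(ψ (+) ~φ) /\ ~(χ -> θ) = min(0.00, 0.43) = 0.00
(χ -> ψ) -> (~(ψ (+) ~φ) /\ ~(χ -> θ)) = min(1, 1 − 1.00 + 0.00) = min(1, 0.00) = 0.00
θ (+) ((χ -> ψ) -> (~(ψ (+) ~φ) /\ ~(χ -> θ))) = min(1, 0.35 + 0.00) = min(1, 0.35) = 0.35
~(θ (+) ((χ -> ψ) -> (~(ψ (+) ~φ) /\ ~(χ -> θ)))) = 1 − 0.35 = 0.65

0.65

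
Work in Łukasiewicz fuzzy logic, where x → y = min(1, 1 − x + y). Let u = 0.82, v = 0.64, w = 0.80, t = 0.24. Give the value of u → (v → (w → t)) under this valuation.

w → t = min(1, 1 − 0.80 + 0.24) = min(1, 0.44) = 0.44
v → (w → t) = min(1, 1 − 0.64 + 0.44) = min(1, 0.80) = 0.80
u → (v → (w → t)) = min(1, 1 − 0.82 + 0.80) = min(1, 0.98) = 0.98

0.98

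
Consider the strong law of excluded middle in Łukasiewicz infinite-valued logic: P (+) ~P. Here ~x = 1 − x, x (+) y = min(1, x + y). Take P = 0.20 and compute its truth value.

~P = 1 − 0.20 = 0.80
P (+) ~P = min(1, 0.20 + 0.80) = min(1, 1.00) = 1.00
(As expected: always 1 in Ł∞ since a ⊕ (1−a) = 1.)

1.00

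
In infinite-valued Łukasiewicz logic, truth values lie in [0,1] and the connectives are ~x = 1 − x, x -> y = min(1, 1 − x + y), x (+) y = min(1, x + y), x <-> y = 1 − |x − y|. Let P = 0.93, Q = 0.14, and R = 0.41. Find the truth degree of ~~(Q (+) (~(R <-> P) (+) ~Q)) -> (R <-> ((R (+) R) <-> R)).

R <-> P = 1 − |0.41 − 0.93| = 1 − 0.52 = 0.48
~(R <-> P) = 1 − 0.48 = 0.52
~Q = 1 − 0.14 = 0.86
~(R <-> P) (+) ~Q = min(1, 0.52 + 0.86) = min(1, 1.38) = 1.00
Q (+) (~(R <-> P) (+) ~Q) = min(1, 0.14 + 1.00) = min(1, 1.14) = 1.00
~(Q (+) (~(R <-> P) (+) ~Q)) = 1 − 1.00 = 0.00
~~(Q (+) (~(R <-> P) (+) ~Q)) = 1 − 0.00 = 1.00
R (+) R = min(1, 0.41 + 0.41) = min(1, 0.82) = 0.82
(R (+) R) <-> R = 1 − |0.82 − 0.41| = 1 − 0.41 = 0.59
R <-> ((R (+) R) <-> R) = 1 − |0.41 − 0.59| = 1 − 0.18 = 0.82
~~(Q (+) (~(R <-> P) (+) ~Q)) -> (R <-> ((R (+) R) <-> R)) = min(1, 1 − 1.00 + 0.82) = min(1, 0.82) = 0.82

0.82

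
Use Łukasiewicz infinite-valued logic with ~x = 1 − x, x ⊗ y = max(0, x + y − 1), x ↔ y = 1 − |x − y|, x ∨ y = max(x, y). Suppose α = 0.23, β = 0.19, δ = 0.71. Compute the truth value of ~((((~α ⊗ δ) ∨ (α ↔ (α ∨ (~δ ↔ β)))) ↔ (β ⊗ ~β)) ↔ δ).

0.19

~α = 1 − 0.23 = 0.77
~α ⊗ δ = max(0, 0.77 + 0.71 − 1) = max(0, 0.48) = 0.48
~δ = 1 − 0.71 = 0.29
~δ ↔ β = 1 − |0.29 − 0.19| = 1 − 0.10 = 0.90
α ∨ (~δ ↔ β) = max(0.23, 0.90) = 0.90
α ↔ (α ∨ (~δ ↔ β)) = 1 − |0.23 − 0.90| = 1 − 0.67 = 0.33
(~α ⊗ δ) ∨ (α ↔ (α ∨ (~δ ↔ β))) = max(0.48, 0.33) = 0.48
~β = 1 − 0.19 = 0.81
β ⊗ ~β = max(0, 0.19 + 0.81 − 1) = max(0, 0.00) = 0.00
((~α ⊗ δ) ∨ (α ↔ (α ∨ (~δ ↔ β)))) ↔ (β ⊗ ~β) = 1 − |0.48 − 0.00| = 1 − 0.48 = 0.52
(((~α ⊗ δ) ∨ (α ↔ (α ∨ (~δ ↔ β)))) ↔ (β ⊗ ~β)) ↔ δ = 1 − |0.52 − 0.71| = 1 − 0.19 = 0.81
~((((~α ⊗ δ) ∨ (α ↔ (α ∨ (~δ ↔ β)))) ↔ (β ⊗ ~β)) ↔ δ) = 1 − 0.81 = 0.19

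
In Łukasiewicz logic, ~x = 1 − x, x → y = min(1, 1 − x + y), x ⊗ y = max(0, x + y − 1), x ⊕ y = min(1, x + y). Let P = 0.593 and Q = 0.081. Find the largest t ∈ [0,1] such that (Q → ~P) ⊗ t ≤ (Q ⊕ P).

~P = 1 − 0.593 = 0.407
Q → ~P = min(1, 1 − 0.081 + 0.407) = min(1, 1.326) = 1.000
So the left factor is Q → ~P = 1.000.
Q ⊕ P = min(1, 0.081 + 0.593) = min(1, 0.674) = 0.674
So the right-hand bound is Q ⊕ P = 0.674.
The residuum of the Łukasiewicz t-norm gives the supremum: min(1, 1 − 1.000 + 0.674).
1 − 1.000 + 0.674 = 0.674, so t = min(1, 0.674) = 0.674.
Check: 1.000 ⊗ 0.674 = max(0, 0.674) = 0.674 ≤ 0.674.

0.674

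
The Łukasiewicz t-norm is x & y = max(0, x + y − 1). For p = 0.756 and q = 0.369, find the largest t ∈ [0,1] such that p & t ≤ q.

0.613

The residuum of the Łukasiewicz t-norm gives the supremum: min(1, 1 − 0.756 + 0.369).
1 − 0.756 + 0.369 = 0.613, so t = min(1, 0.613) = 0.613.
Check: 0.756 & 0.613 = max(0, 0.369) = 0.369 ≤ 0.369.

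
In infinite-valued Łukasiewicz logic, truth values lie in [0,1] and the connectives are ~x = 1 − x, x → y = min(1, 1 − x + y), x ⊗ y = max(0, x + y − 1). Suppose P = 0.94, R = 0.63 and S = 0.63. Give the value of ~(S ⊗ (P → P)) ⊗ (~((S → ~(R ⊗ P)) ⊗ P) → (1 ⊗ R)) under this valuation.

P → P = min(1, 1 − 0.94 + 0.94) = min(1, 1.00) = 1.00
S ⊗ (P → P) = max(0, 0.63 + 1.00 − 1) = max(0, 0.63) = 0.63
~(S ⊗ (P → P)) = 1 − 0.63 = 0.37
R ⊗ P = max(0, 0.63 + 0.94 − 1) = max(0, 0.57) = 0.57
~(R ⊗ P) = 1 − 0.57 = 0.43
S → ~(R ⊗ P) = min(1, 1 − 0.63 + 0.43) = min(1, 0.80) = 0.80
(S → ~(R ⊗ P)) ⊗ P = max(0, 0.80 + 0.94 − 1) = max(0, 0.74) = 0.74
~((S → ~(R ⊗ P)) ⊗ P) = 1 − 0.74 = 0.26
1 ⊗ R = max(0, 1.00 + 0.63 − 1) = max(0, 0.63) = 0.63
~((S → ~(R ⊗ P)) ⊗ P) → (1 ⊗ R) = min(1, 1 − 0.26 + 0.63) = min(1, 1.37) = 1.00
~(S ⊗ (P → P)) ⊗ (~((S → ~(R ⊗ P)) ⊗ P) → (1 ⊗ R)) = max(0, 0.37 + 1.00 − 1) = max(0, 0.37) = 0.37

0.37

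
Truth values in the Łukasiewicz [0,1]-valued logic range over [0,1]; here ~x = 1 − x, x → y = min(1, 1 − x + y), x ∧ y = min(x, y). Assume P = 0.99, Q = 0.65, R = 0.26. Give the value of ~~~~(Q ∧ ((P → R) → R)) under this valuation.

P → R = min(1, 1 − 0.99 + 0.26) = min(1, 0.27) = 0.27
(P → R) → R = min(1, 1 − 0.27 + 0.26) = min(1, 0.99) = 0.99
Q ∧ ((P → R) → R) = min(0.65, 0.99) = 0.65
~(Q ∧ ((P → R) → R)) = 1 − 0.65 = 0.35
~~(Q ∧ ((P → R) → R)) = 1 − 0.35 = 0.65
~~~(Q ∧ ((P → R) → R)) = 1 − 0.65 = 0.35
~~~~(Q ∧ ((P → R) → R)) = 1 − 0.35 = 0.65

0.65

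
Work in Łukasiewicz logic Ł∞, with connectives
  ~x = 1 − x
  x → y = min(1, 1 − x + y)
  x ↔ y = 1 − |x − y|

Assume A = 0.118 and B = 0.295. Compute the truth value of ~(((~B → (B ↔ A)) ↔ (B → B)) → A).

0.882

~B = 1 − 0.295 = 0.705
B ↔ A = 1 − |0.295 − 0.118| = 1 − 0.177 = 0.823
~B → (B ↔ A) = min(1, 1 − 0.705 + 0.823) = min(1, 1.118) = 1.000
B → B = min(1, 1 − 0.295 + 0.295) = min(1, 1.000) = 1.000
(~B → (B ↔ A)) ↔ (B → B) = 1 − |1.000 − 1.000| = 1 − 0.000 = 1.000
((~B → (B ↔ A)) ↔ (B → B)) → A = min(1, 1 − 1.000 + 0.118) = min(1, 0.118) = 0.118
~(((~B → (B ↔ A)) ↔ (B → B)) → A) = 1 − 0.118 = 0.882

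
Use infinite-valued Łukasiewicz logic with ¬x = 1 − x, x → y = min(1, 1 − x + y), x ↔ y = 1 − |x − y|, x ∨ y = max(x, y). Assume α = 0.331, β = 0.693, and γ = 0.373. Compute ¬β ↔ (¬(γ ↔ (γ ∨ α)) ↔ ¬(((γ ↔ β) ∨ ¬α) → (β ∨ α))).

0.307

¬β = 1 − 0.693 = 0.307
γ ∨ α = max(0.373, 0.331) = 0.373
γ ↔ (γ ∨ α) = 1 − |0.373 − 0.373| = 1 − 0.000 = 1.000
¬(γ ↔ (γ ∨ α)) = 1 − 1.000 = 0.000
γ ↔ β = 1 − |0.373 − 0.693| = 1 − 0.320 = 0.680
¬α = 1 − 0.331 = 0.669
(γ ↔ β) ∨ ¬α = max(0.680, 0.669) = 0.680
β ∨ α = max(0.693, 0.331) = 0.693
((γ ↔ β) ∨ ¬α) → (β ∨ α) = min(1, 1 − 0.680 + 0.693) = min(1, 1.013) = 1.000
¬(((γ ↔ β) ∨ ¬α) → (β ∨ α)) = 1 − 1.000 = 0.000
¬(γ ↔ (γ ∨ α)) ↔ ¬(((γ ↔ β) ∨ ¬α) → (β ∨ α)) = 1 − |0.000 − 0.000| = 1 − 0.000 = 1.000
¬β ↔ (¬(γ ↔ (γ ∨ α)) ↔ ¬(((γ ↔ β) ∨ ¬α) → (β ∨ α))) = 1 − |0.307 − 1.000| = 1 − 0.693 = 0.307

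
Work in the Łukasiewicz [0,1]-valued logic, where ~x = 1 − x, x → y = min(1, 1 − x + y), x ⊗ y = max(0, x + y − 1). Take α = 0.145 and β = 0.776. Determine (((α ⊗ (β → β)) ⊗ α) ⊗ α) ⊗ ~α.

0.000

β → β = min(1, 1 − 0.776 + 0.776) = min(1, 1.000) = 1.000
α ⊗ (β → β) = max(0, 0.145 + 1.000 − 1) = max(0, 0.145) = 0.145
(α ⊗ (β → β)) ⊗ α = max(0, 0.145 + 0.145 − 1) = max(0, -0.710) = 0.000
((α ⊗ (β → β)) ⊗ α) ⊗ α = max(0, 0.000 + 0.145 − 1) = max(0, -0.855) = 0.000
~α = 1 − 0.145 = 0.855
(((α ⊗ (β → β)) ⊗ α) ⊗ α) ⊗ ~α = max(0, 0.000 + 0.855 − 1) = max(0, -0.145) = 0.000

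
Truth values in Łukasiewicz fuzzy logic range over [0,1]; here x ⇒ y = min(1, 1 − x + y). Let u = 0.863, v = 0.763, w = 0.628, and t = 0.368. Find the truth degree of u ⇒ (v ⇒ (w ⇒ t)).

w ⇒ t = min(1, 1 − 0.628 + 0.368) = min(1, 0.740) = 0.740
v ⇒ (w ⇒ t) = min(1, 1 − 0.763 + 0.740) = min(1, 0.977) = 0.977
u ⇒ (v ⇒ (w ⇒ t)) = min(1, 1 − 0.863 + 0.977) = min(1, 1.114) = 1.000

1.000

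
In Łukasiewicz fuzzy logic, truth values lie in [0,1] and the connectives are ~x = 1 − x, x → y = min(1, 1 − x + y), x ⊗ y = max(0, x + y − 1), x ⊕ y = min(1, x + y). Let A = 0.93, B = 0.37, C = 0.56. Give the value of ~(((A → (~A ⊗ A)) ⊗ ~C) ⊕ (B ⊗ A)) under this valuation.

0.70

~A = 1 − 0.93 = 0.07
~A ⊗ A = max(0, 0.07 + 0.93 − 1) = max(0, 0.00) = 0.00
A → (~A ⊗ A) = min(1, 1 − 0.93 + 0.00) = min(1, 0.07) = 0.07
~C = 1 − 0.56 = 0.44
(A → (~A ⊗ A)) ⊗ ~C = max(0, 0.07 + 0.44 − 1) = max(0, -0.49) = 0.00
B ⊗ A = max(0, 0.37 + 0.93 − 1) = max(0, 0.30) = 0.30
((A → (~A ⊗ A)) ⊗ ~C) ⊕ (B ⊗ A) = min(1, 0.00 + 0.30) = min(1, 0.30) = 0.30
~(((A → (~A ⊗ A)) ⊗ ~C) ⊕ (B ⊗ A)) = 1 − 0.30 = 0.70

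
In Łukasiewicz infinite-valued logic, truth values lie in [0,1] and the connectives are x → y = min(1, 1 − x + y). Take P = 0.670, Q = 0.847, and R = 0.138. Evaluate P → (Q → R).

0.621

Q → R = min(1, 1 − 0.847 + 0.138) = min(1, 0.291) = 0.291
P → (Q → R) = min(1, 1 − 0.670 + 0.291) = min(1, 0.621) = 0.621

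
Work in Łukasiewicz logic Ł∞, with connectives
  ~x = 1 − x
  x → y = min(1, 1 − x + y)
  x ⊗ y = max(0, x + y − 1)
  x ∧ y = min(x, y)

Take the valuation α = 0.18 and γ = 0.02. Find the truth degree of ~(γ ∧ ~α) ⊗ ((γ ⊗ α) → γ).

0.98

~α = 1 − 0.18 = 0.82
γ ∧ ~α = min(0.02, 0.82) = 0.02
~(γ ∧ ~α) = 1 − 0.02 = 0.98
γ ⊗ α = max(0, 0.02 + 0.18 − 1) = max(0, -0.80) = 0.00
(γ ⊗ α) → γ = min(1, 1 − 0.00 + 0.02) = min(1, 1.02) = 1.00
~(γ ∧ ~α) ⊗ ((γ ⊗ α) → γ) = max(0, 0.98 + 1.00 − 1) = max(0, 0.98) = 0.98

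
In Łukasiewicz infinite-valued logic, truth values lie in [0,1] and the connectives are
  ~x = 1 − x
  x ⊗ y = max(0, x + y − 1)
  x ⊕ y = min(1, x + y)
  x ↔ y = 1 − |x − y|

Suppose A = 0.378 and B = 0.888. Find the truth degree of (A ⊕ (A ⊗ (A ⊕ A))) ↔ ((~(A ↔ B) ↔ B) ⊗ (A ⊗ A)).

A ⊕ A = min(1, 0.378 + 0.378) = min(1, 0.756) = 0.756
A ⊗ (A ⊕ A) = max(0, 0.378 + 0.756 − 1) = max(0, 0.134) = 0.134
A ⊕ (A ⊗ (A ⊕ A)) = min(1, 0.378 + 0.134) = min(1, 0.512) = 0.512
A ↔ B = 1 − |0.378 − 0.888| = 1 − 0.510 = 0.490
~(A ↔ B) = 1 − 0.490 = 0.510
~(A ↔ B) ↔ B = 1 − |0.510 − 0.888| = 1 − 0.378 = 0.622
A ⊗ A = max(0, 0.378 + 0.378 − 1) = max(0, -0.244) = 0.000
(~(A ↔ B) ↔ B) ⊗ (A ⊗ A) = max(0, 0.622 + 0.000 − 1) = max(0, -0.378) = 0.000
(A ⊕ (A ⊗ (A ⊕ A))) ↔ ((~(A ↔ B) ↔ B) ⊗ (A ⊗ A)) = 1 − |0.512 − 0.000| = 1 − 0.512 = 0.488

0.488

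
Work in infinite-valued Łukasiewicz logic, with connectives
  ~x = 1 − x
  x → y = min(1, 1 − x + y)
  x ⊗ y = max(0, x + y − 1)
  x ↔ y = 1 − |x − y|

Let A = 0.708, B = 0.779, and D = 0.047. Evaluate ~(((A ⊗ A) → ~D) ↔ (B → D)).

A ⊗ A = max(0, 0.708 + 0.708 − 1) = max(0, 0.416) = 0.416
~D = 1 − 0.047 = 0.953
(A ⊗ A) → ~D = min(1, 1 − 0.416 + 0.953) = min(1, 1.537) = 1.000
B → D = min(1, 1 − 0.779 + 0.047) = min(1, 0.268) = 0.268
((A ⊗ A) → ~D) ↔ (B → D) = 1 − |1.000 − 0.268| = 1 − 0.732 = 0.268
~(((A ⊗ A) → ~D) ↔ (B → D)) = 1 − 0.268 = 0.732

0.732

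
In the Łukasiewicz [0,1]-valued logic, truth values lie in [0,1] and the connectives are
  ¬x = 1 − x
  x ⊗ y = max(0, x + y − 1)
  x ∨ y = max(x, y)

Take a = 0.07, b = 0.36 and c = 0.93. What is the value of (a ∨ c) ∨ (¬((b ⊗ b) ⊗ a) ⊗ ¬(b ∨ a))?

a ∨ c = max(0.07, 0.93) = 0.93
b ⊗ b = max(0, 0.36 + 0.36 − 1) = max(0, -0.28) = 0.00
(b ⊗ b) ⊗ a = max(0, 0.00 + 0.07 − 1) = max(0, -0.93) = 0.00
¬((b ⊗ b) ⊗ a) = 1 − 0.00 = 1.00
b ∨ a = max(0.36, 0.07) = 0.36
¬(b ∨ a) = 1 − 0.36 = 0.64
¬((b ⊗ b) ⊗ a) ⊗ ¬(b ∨ a) = max(0, 1.00 + 0.64 − 1) = max(0, 0.64) = 0.64
(a ∨ c) ∨ (¬((b ⊗ b) ⊗ a) ⊗ ¬(b ∨ a)) = max(0.93, 0.64) = 0.93

0.93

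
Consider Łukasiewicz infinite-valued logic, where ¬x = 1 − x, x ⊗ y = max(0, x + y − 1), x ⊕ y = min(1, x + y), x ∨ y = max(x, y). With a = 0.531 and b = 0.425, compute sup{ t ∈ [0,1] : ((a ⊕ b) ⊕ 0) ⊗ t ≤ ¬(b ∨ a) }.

0.513

a ⊕ b = min(1, 0.531 + 0.425) = min(1, 0.956) = 0.956
(a ⊕ b) ⊕ 0 = min(1, 0.956 + 0.000) = min(1, 0.956) = 0.956
So the left factor is (a ⊕ b) ⊕ 0 = 0.956.
b ∨ a = max(0.425, 0.531) = 0.531
¬(b ∨ a) = 1 − 0.531 = 0.469
So the right-hand bound is ¬(b ∨ a) = 0.469.
The residuum of the Łukasiewicz t-norm gives the supremum: min(1, 1 − 0.956 + 0.469).
1 − 0.956 + 0.469 = 0.513, so t = min(1, 0.513) = 0.513.
Check: 0.956 ⊗ 0.513 = max(0, 0.469) = 0.469 ≤ 0.469.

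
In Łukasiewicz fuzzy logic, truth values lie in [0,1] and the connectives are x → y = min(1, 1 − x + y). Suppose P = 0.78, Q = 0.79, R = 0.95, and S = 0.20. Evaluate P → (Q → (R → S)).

R → S = min(1, 1 − 0.95 + 0.20) = min(1, 0.25) = 0.25
Q → (R → S) = min(1, 1 − 0.79 + 0.25) = min(1, 0.46) = 0.46
P → (Q → (R → S)) = min(1, 1 − 0.78 + 0.46) = min(1, 0.68) = 0.68

0.68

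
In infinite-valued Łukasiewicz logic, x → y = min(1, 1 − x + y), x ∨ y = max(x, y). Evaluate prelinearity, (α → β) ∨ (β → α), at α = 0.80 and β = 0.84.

1.00

α → β = min(1, 1 − 0.80 + 0.84) = min(1, 1.04) = 1.00
β → α = min(1, 1 − 0.84 + 0.80) = min(1, 0.96) = 0.96
(α → β) ∨ (β → α) = max(1.00, 0.96) = 1.00
(As expected: a Ł∞-tautology — holds in every MV-chain.)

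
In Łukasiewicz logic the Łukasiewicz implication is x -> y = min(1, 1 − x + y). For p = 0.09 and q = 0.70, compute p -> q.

p -> q = min(1, 1 − 0.09 + 0.70) = min(1, 1.61) = 1.00
For comparison, the Gödel implication (1 if x ≤ y else y) would give 1.00.

1.00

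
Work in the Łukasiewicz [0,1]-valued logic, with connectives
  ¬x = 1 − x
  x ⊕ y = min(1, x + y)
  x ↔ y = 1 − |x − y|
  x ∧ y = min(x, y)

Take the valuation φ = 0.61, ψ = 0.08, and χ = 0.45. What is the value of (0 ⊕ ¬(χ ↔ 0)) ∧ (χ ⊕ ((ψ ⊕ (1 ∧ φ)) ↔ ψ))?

χ ↔ 0 = 1 − |0.45 − 0.00| = 1 − 0.45 = 0.55
¬(χ ↔ 0) = 1 − 0.55 = 0.45
0 ⊕ ¬(χ ↔ 0) = min(1, 0.00 + 0.45) = min(1, 0.45) = 0.45
1 ∧ φ = min(1.00, 0.61) = 0.61
ψ ⊕ (1 ∧ φ) = min(1, 0.08 + 0.61) = min(1, 0.69) = 0.69
(ψ ⊕ (1 ∧ φ)) ↔ ψ = 1 − |0.69 − 0.08| = 1 − 0.61 = 0.39
χ ⊕ ((ψ ⊕ (1 ∧ φ)) ↔ ψ) = min(1, 0.45 + 0.39) = min(1, 0.84) = 0.84
(0 ⊕ ¬(χ ↔ 0)) ∧ (χ ⊕ ((ψ ⊕ (1 ∧ φ)) ↔ ψ)) = min(0.45, 0.84) = 0.45

0.45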